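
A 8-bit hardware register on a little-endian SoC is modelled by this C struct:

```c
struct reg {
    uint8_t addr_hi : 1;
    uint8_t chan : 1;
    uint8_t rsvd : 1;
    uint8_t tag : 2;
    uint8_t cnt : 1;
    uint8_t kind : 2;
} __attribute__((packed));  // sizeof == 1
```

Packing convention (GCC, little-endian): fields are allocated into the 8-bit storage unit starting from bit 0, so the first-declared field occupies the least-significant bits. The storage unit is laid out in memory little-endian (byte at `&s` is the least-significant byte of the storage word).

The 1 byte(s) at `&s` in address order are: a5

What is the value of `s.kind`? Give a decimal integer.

[0]=0xa5 (little-endian) → word 0xa5
addr_hi [0+:1] = (word>>0) & 0x1 = 1
chan [1+:1] = (word>>1) & 0x1 = 0
rsvd [2+:1] = (word>>2) & 0x1 = 1
tag [3+:2] = (word>>3) & 0x3 = 0
cnt [5+:1] = (word>>5) & 0x1 = 1
kind [6+:2] = (word>>6) & 0x3 = 2  ←

2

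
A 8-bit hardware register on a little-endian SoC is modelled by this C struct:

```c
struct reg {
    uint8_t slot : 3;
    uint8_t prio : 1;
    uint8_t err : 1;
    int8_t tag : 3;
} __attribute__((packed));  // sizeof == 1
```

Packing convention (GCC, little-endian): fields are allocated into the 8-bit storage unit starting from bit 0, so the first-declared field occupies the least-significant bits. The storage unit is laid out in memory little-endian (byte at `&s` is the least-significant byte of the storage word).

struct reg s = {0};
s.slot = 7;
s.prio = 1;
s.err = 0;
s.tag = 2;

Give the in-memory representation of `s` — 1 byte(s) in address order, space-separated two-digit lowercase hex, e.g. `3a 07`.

4f

slot:3 = 7 → 0x7 << 0 → word 0x07
prio:1 = 1 → 0x1 << 3 → word 0x0f
err:1 = 0 → 0x0 << 4 → word 0x0f
tag:3 = 2 → 0x2 << 5 → word 0x4f
word = 0x4f → little-endian bytes:
  [0]=0x4f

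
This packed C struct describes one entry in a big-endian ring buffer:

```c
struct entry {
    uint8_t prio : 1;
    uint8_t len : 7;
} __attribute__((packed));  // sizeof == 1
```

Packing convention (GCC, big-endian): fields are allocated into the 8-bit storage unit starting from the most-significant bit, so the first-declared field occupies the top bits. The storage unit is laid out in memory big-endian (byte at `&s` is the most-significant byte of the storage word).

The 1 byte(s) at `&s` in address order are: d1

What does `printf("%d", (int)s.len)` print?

81

[0]=0xd1 (big-endian) → word 0xd1
prio [7+:1] = (word>>7) & 0x1 = 1
len [0+:7] = (word>>0) & 0x7f = 81  ←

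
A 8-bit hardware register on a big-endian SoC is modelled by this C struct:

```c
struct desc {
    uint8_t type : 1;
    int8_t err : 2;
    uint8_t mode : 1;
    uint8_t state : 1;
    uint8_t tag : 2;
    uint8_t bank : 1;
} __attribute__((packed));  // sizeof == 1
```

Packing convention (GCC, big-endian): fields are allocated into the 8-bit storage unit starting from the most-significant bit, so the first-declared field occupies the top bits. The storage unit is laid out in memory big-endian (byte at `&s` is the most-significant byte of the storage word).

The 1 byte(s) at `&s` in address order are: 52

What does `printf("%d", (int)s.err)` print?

-2

[0]=0x52 (big-endian) → word 0x52
type:1 @ bit 7 → (0x52>>7)&0x1 = 0x0
err:2 @ bit 5 → (0x52>>5)&0x3 = 0x2  ←
mode:1 @ bit 4 → (0x52>>4)&0x1 = 0x1
state:1 @ bit 3 → (0x52>>3)&0x1 = 0x0
tag:2 @ bit 1 → (0x52>>1)&0x3 = 0x1
bank:1 @ bit 0 → (0x52>>0)&0x1 = 0x0
err signed 2b, MSB=1: 2 - 4 = -2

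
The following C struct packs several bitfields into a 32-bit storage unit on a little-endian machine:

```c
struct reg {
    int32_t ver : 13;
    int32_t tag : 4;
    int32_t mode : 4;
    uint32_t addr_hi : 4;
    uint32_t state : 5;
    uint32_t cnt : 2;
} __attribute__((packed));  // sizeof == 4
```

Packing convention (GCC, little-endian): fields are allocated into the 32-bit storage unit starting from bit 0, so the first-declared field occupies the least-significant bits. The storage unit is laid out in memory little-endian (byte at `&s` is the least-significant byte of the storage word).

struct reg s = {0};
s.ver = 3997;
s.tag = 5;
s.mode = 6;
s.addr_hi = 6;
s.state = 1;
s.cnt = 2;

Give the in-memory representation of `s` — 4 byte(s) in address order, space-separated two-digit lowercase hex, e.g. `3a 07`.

9d af cc 82

[0+:13] ver=3997 & 0x1fff = 0xf9d; word=0x00000f9d
[13+:4] tag=5 & 0xf = 0x5; word=0x0000af9d
[17+:4] mode=6 & 0xf = 0x6; word=0x000caf9d
[21+:4] addr_hi=6 & 0xf = 0x6; word=0x00ccaf9d
[25+:5] state=1 & 0x1f = 0x1; word=0x02ccaf9d
[30+:2] cnt=2 & 0x3 = 0x2; word=0x82ccaf9d
word = 0x82ccaf9d → little-endian bytes:
  [0]=0x9d  [1]=0xaf  [2]=0xcc  [3]=0x82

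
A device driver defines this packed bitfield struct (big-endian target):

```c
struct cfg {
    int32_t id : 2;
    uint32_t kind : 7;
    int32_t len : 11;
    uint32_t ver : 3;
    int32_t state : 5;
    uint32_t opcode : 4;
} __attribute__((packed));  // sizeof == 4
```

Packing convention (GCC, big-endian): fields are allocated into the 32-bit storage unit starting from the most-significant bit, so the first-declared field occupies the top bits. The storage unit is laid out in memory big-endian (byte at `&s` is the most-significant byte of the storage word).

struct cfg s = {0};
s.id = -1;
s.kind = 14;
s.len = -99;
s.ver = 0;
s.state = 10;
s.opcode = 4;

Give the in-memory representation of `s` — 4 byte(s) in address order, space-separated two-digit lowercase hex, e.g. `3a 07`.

c7 79 d0 a4

id:2 = -1 → 0x3 << 30 → word 0xc0000000
kind:7 = 14 → 0xe << 23 → word 0xc7000000
len:11 = -99 → 0x79d << 12 → word 0xc779d000
ver:3 = 0 → 0x0 << 9 → word 0xc779d000
state:5 = 10 → 0xa << 4 → word 0xc779d0a0
opcode:4 = 4 → 0x4 << 0 → word 0xc779d0a4
word = 0xc779d0a4 → big-endian bytes:
  [0]=0xc7  [1]=0x79  [2]=0xd0  [3]=0xa4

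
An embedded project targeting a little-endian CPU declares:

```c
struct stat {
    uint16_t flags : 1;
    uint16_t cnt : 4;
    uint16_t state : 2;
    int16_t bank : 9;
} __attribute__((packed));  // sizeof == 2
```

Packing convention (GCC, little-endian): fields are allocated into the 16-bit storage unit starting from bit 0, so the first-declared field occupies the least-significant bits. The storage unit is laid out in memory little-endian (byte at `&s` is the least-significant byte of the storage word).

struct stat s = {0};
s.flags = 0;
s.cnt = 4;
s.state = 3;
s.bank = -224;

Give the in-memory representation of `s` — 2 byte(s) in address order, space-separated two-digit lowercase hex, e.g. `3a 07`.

[0+:1] flags=0 & 0x1 = 0x0; word=0x0000
[1+:4] cnt=4 & 0xf = 0x4; word=0x0008
[5+:2] state=3 & 0x3 = 0x3; word=0x0068
[7+:9] bank=-224 & 0x1ff = 0x120; word=0x9068
word = 0x9068 → little-endian bytes:
  [0]=0x68  [1]=0x90

68 90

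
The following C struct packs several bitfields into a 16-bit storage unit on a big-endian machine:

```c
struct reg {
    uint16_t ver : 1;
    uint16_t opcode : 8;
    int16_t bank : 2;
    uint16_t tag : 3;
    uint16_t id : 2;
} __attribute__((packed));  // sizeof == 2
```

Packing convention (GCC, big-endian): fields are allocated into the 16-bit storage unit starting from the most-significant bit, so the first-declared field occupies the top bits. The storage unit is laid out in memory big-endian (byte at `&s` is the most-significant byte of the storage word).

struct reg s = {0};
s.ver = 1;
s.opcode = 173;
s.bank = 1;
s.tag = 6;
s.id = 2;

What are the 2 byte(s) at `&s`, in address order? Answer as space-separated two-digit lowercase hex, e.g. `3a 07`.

ver:1 = 1 → 0x1 << 15 → word 0x8000
opcode:8 = 173 → 0xad << 7 → word 0xd680
bank:2 = 1 → 0x1 << 5 → word 0xd6a0
tag:3 = 6 → 0x6 << 2 → word 0xd6b8
id:2 = 2 → 0x2 << 0 → word 0xd6ba
word = 0xd6ba → big-endian bytes:
  [0]=0xd6  [1]=0xba

d6 ba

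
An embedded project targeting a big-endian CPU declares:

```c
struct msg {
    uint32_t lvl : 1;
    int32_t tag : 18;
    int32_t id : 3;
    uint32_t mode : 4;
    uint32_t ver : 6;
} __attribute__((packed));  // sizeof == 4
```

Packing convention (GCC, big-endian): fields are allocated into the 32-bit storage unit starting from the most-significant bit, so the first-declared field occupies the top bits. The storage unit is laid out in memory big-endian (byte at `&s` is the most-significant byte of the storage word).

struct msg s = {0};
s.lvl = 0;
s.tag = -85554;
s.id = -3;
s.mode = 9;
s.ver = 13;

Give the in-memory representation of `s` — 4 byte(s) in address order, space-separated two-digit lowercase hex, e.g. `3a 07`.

56 39 d6 4d

lvl:1 = 0 → 0x0 << 31 → word 0x00000000
tag:18 = -85554 → 0x2b1ce << 13 → word 0x5639c000
id:3 = -3 → 0x5 << 10 → word 0x5639d400
mode:4 = 9 → 0x9 << 6 → word 0x5639d640
ver:6 = 13 → 0xd << 0 → word 0x5639d64d
word = 0x5639d64d → big-endian bytes:
  [0]=0x56  [1]=0x39  [2]=0xd6  [3]=0x4d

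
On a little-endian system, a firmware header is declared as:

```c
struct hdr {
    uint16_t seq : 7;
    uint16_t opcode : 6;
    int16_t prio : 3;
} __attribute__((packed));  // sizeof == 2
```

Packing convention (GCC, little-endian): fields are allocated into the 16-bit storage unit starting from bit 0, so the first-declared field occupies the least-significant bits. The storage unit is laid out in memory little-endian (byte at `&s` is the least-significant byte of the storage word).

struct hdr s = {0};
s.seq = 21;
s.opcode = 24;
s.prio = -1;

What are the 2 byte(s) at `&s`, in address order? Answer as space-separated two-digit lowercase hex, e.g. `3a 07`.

seq (7b) val=21 bits=0x15 at bit 0: 0x0015
opcode (6b) val=24 bits=0x18 at bit 7: 0x0c15
prio (3b) val=-1 bits=0x7 at bit 13: 0xec15
word = 0xec15 → little-endian bytes:
  [0]=0x15  [1]=0xec

15 ec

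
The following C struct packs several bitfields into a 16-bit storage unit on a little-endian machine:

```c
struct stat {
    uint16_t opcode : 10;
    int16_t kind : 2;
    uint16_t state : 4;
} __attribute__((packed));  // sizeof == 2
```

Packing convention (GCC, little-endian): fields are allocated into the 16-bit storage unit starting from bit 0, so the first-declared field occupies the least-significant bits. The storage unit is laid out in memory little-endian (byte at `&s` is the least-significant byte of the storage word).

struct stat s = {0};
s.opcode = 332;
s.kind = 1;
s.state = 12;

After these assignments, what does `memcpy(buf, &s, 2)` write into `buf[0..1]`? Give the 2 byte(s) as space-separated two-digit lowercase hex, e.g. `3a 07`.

[0+:10] opcode=332 & 0x3ff = 0x14c; word=0x014c
[10+:2] kind=1 & 0x3 = 0x1; word=0x054c
[12+:4] state=12 & 0xf = 0xc; word=0xc54c
word = 0xc54c → little-endian bytes:
  [0]=0x4c  [1]=0xc5

4c c5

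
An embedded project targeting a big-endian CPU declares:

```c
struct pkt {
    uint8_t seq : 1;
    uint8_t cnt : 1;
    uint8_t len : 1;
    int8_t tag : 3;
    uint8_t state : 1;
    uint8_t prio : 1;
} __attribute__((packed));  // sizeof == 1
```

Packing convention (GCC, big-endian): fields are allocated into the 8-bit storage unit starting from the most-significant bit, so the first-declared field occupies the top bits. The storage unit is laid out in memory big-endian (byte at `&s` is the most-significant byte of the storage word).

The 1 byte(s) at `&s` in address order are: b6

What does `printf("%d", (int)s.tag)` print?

-3

[0]=0xb6 (big-endian) → word 0xb6
seq:1 @ bit 7 → (0xb6>>7)&0x1 = 0x1
cnt:1 @ bit 6 → (0xb6>>6)&0x1 = 0x0
len:1 @ bit 5 → (0xb6>>5)&0x1 = 0x1
tag:3 @ bit 2 → (0xb6>>2)&0x7 = 0x5  ←
state:1 @ bit 1 → (0xb6>>1)&0x1 = 0x1
prio:1 @ bit 0 → (0xb6>>0)&0x1 = 0x0
tag signed 3b, MSB=1: 5 - 8 = -3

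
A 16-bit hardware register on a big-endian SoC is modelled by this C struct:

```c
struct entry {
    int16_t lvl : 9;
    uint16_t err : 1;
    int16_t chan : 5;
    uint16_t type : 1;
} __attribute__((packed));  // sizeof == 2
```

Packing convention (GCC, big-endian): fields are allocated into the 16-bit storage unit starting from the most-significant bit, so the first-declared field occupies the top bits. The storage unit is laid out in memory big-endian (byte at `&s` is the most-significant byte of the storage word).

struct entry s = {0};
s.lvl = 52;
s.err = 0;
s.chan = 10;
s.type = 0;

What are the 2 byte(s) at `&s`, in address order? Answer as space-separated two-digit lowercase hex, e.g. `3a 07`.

1a 14

[7+:9] lvl=52 & 0x1ff = 0x34; word=0x1a00
[6+:1] err=0 & 0x1 = 0x0; word=0x1a00
[1+:5] chan=10 & 0x1f = 0xa; word=0x1a14
[0+:1] type=0 & 0x1 = 0x0; word=0x1a14
word = 0x1a14 → big-endian bytes:
  [0]=0x1a  [1]=0x14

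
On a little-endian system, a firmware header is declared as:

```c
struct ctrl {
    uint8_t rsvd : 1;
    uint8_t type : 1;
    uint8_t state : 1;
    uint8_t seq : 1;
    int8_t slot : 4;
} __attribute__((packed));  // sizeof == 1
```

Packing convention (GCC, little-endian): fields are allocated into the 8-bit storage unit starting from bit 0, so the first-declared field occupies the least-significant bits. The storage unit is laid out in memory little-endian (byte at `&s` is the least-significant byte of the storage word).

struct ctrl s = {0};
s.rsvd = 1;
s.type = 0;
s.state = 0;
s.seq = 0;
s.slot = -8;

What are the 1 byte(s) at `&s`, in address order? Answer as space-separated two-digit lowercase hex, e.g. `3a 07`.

81

rsvd:1 = 1 → 0x1 << 0 → word 0x01
type:1 = 0 → 0x0 << 1 → word 0x01
state:1 = 0 → 0x0 << 2 → word 0x01
seq:1 = 0 → 0x0 << 3 → word 0x01
slot:4 = -8 → 0x8 << 4 → word 0x81
word = 0x81 → little-endian bytes:
  [0]=0x81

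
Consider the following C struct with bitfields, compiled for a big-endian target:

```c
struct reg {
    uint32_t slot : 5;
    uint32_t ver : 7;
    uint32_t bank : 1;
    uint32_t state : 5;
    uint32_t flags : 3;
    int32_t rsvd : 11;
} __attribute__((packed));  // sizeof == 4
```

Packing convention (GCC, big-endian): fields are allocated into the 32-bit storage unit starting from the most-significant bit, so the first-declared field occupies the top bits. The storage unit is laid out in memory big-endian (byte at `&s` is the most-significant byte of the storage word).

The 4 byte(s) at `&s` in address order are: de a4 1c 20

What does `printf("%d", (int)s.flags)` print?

3

[0]=0xde [1]=0xa4 [2]=0x1c [3]=0x20 (big-endian) → word 0xdea41c20
slot [27+:5] = (word>>27) & 0x1f = 27
ver [20+:7] = (word>>20) & 0x7f = 106
bank [19+:1] = (word>>19) & 0x1 = 0
state [14+:5] = (word>>14) & 0x1f = 16
flags [11+:3] = (word>>11) & 0x7 = 3  ←
rsvd [0+:11] = (word>>0) & 0x7ff = 1056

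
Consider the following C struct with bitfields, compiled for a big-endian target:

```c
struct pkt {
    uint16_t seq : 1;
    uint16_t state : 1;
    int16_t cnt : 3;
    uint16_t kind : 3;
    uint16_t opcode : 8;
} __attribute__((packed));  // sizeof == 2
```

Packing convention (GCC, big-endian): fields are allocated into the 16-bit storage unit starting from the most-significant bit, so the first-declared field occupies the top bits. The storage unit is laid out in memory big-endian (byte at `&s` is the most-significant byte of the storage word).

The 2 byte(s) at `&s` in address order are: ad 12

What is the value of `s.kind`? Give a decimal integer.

5

[0]=0xad [1]=0x12 (big-endian) → word 0xad12
seq:1 @ bit 15 → (0xad12>>15)&0x1 = 0x1
state:1 @ bit 14 → (0xad12>>14)&0x1 = 0x0
cnt:3 @ bit 11 → (0xad12>>11)&0x7 = 0x5
kind:3 @ bit 8 → (0xad12>>8)&0x7 = 0x5  ←
opcode:8 @ bit 0 → (0xad12>>0)&0xff = 0x12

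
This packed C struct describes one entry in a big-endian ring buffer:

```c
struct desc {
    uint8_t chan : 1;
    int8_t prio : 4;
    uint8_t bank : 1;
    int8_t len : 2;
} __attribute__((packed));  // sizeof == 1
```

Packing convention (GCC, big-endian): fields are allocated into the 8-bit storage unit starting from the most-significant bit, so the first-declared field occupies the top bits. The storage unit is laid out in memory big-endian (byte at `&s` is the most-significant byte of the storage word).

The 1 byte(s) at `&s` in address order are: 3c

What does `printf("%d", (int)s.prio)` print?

[0]=0x3c (big-endian) → word 0x3c
chan:1 @ bit 7 → (0x3c>>7)&0x1 = 0x0
prio:4 @ bit 3 → (0x3c>>3)&0xf = 0x7  ←
bank:1 @ bit 2 → (0x3c>>2)&0x1 = 0x1
len:2 @ bit 0 → (0x3c>>0)&0x3 = 0x0
prio signed 4b, MSB=0: value = 7

7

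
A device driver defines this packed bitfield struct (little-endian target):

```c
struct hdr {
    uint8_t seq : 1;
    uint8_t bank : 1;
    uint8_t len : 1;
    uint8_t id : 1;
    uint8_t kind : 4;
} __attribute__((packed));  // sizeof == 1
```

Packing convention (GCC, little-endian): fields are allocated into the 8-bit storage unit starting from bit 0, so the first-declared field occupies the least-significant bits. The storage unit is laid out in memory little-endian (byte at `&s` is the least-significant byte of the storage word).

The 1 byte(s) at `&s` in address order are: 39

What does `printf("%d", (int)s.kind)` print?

[0]=0x39 (little-endian) → word 0x39
seq [0+:1] = (word>>0) & 0x1 = 1
bank [1+:1] = (word>>1) & 0x1 = 0
len [2+:1] = (word>>2) & 0x1 = 0
id [3+:1] = (word>>3) & 0x1 = 1
kind [4+:4] = (word>>4) & 0xf = 3  ←

3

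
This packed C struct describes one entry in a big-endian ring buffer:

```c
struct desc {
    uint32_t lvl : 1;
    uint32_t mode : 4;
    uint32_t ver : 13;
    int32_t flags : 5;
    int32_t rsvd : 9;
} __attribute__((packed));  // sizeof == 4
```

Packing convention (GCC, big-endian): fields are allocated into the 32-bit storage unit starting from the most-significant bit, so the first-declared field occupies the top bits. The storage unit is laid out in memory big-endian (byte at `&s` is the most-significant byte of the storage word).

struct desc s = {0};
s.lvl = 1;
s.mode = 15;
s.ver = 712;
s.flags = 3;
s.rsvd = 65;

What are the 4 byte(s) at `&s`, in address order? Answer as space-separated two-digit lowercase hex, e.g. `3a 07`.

[31+:1] lvl=1 & 0x1 = 0x1; word=0x80000000
[27+:4] mode=15 & 0xf = 0xf; word=0xf8000000
[14+:13] ver=712 & 0x1fff = 0x2c8; word=0xf8b20000
[9+:5] flags=3 & 0x1f = 0x3; word=0xf8b20600
[0+:9] rsvd=65 & 0x1ff = 0x41; word=0xf8b20641
word = 0xf8b20641 → big-endian bytes:
  [0]=0xf8  [1]=0xb2  [2]=0x06  [3]=0x41

f8 b2 06 41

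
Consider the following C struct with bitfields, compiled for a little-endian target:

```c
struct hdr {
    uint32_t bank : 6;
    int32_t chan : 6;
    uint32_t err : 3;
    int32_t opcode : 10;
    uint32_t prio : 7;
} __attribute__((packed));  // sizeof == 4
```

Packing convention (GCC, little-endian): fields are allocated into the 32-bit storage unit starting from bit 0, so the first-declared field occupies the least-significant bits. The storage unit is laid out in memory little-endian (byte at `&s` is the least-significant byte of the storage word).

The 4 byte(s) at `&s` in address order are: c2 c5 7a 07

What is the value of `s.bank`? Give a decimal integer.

2

[0]=0xc2 [1]=0xc5 [2]=0x7a [3]=0x07 (little-endian) → word 0x077ac5c2
bank:6 @ bit 0 → (0x077ac5c2>>0)&0x3f = 0x2  ←
chan:6 @ bit 6 → (0x077ac5c2>>6)&0x3f = 0x17
err:3 @ bit 12 → (0x077ac5c2>>12)&0x7 = 0x4
opcode:10 @ bit 15 → (0x077ac5c2>>15)&0x3ff = 0x2f5
prio:7 @ bit 25 → (0x077ac5c2>>25)&0x7f = 0x3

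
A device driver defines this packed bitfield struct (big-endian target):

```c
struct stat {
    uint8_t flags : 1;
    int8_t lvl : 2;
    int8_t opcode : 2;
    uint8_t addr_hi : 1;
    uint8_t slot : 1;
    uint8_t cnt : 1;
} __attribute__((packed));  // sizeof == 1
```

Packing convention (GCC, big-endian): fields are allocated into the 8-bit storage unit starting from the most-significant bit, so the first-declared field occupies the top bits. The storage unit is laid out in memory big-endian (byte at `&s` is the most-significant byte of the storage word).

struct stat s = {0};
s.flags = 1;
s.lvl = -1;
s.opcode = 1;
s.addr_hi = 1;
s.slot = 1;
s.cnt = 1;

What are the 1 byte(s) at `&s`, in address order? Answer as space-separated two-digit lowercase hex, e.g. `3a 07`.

flags (1b) val=1 bits=0x1 at bit 7: 0x80
lvl (2b) val=-1 bits=0x3 at bit 5: 0xe0
opcode (2b) val=1 bits=0x1 at bit 3: 0xe8
addr_hi (1b) val=1 bits=0x1 at bit 2: 0xec
slot (1b) val=1 bits=0x1 at bit 1: 0xee
cnt (1b) val=1 bits=0x1 at bit 0: 0xef
word = 0xef → big-endian bytes:
  [0]=0xef

ef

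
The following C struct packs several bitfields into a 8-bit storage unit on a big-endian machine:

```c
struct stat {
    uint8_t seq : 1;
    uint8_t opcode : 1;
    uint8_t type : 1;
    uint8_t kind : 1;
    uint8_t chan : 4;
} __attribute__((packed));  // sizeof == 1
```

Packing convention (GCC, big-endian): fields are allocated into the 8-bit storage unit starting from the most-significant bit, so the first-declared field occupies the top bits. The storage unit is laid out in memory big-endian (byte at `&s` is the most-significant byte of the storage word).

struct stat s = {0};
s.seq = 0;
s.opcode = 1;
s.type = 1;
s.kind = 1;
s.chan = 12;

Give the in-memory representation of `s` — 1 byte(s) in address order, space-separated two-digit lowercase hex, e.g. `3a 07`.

seq:1 = 0 → 0x0 << 7 → word 0x00
opcode:1 = 1 → 0x1 << 6 → word 0x40
type:1 = 1 → 0x1 << 5 → word 0x60
kind:1 = 1 → 0x1 << 4 → word 0x70
chan:4 = 12 → 0xc << 0 → word 0x7c
word = 0x7c → big-endian bytes:
  [0]=0x7c

7c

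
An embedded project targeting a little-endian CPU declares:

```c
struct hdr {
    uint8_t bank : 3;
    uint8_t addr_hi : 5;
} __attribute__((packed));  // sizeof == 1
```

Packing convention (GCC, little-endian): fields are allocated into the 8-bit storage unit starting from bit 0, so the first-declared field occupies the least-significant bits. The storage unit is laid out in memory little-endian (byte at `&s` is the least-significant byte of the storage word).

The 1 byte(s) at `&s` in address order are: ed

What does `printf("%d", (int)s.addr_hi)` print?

29

[0]=0xed (little-endian) → word 0xed
bank:3 @ bit 0 → (0xed>>0)&0x7 = 0x5
addr_hi:5 @ bit 3 → (0xed>>3)&0x1f = 0x1d  ←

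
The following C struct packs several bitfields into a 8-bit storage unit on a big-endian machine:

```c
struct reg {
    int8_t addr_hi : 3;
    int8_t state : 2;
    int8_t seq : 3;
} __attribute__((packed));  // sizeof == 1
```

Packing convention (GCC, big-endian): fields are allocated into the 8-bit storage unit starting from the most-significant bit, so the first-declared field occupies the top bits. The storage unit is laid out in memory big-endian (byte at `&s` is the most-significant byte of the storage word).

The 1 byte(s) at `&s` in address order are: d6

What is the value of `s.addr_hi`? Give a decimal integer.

[0]=0xd6 (big-endian) → word 0xd6
addr_hi [5+:3] = (word>>5) & 0x7 = 6  ←
state [3+:2] = (word>>3) & 0x3 = 2
seq [0+:3] = (word>>0) & 0x7 = 6
addr_hi signed 3b, MSB=1: 6 - 8 = -2

-2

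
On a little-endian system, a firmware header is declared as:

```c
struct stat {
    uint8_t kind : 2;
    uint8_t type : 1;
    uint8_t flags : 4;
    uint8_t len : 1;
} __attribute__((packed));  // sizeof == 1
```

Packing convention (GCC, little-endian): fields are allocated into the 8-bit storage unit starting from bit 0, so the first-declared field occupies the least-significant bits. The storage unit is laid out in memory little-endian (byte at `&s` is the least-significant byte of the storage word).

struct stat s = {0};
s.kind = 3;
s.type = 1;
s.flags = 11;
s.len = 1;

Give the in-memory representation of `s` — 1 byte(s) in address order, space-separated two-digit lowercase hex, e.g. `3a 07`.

kind:2 = 3 → 0x3 << 0 → word 0x03
type:1 = 1 → 0x1 << 2 → word 0x07
flags:4 = 11 → 0xb << 3 → word 0x5f
len:1 = 1 → 0x1 << 7 → word 0xdf
word = 0xdf → little-endian bytes:
  [0]=0xdf

df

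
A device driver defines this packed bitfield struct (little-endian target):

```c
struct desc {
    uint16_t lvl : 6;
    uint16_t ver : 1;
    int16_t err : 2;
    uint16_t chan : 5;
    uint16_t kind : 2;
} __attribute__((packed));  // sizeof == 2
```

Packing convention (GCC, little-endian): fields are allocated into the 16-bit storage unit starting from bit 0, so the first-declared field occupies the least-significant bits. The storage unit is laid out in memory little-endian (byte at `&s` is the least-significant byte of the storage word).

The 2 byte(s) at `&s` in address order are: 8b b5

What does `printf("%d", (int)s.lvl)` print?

11

[0]=0x8b [1]=0xb5 (little-endian) → word 0xb58b
lvl [0+:6] = (word>>0) & 0x3f = 11  ←
ver [6+:1] = (word>>6) & 0x1 = 0
err [7+:2] = (word>>7) & 0x3 = 3
chan [9+:5] = (word>>9) & 0x1f = 26
kind [14+:2] = (word>>14) & 0x3 = 2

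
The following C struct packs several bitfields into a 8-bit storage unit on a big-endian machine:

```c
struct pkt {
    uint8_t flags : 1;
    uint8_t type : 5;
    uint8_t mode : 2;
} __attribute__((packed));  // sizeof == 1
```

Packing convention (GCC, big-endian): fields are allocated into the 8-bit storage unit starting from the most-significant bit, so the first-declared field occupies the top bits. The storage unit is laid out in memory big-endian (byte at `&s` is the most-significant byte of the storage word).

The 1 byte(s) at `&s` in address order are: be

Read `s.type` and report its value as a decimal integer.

[0]=0xbe (big-endian) → word 0xbe
flags [7+:1] = (word>>7) & 0x1 = 1
type [2+:5] = (word>>2) & 0x1f = 15  ←
mode [0+:2] = (word>>0) & 0x3 = 2

15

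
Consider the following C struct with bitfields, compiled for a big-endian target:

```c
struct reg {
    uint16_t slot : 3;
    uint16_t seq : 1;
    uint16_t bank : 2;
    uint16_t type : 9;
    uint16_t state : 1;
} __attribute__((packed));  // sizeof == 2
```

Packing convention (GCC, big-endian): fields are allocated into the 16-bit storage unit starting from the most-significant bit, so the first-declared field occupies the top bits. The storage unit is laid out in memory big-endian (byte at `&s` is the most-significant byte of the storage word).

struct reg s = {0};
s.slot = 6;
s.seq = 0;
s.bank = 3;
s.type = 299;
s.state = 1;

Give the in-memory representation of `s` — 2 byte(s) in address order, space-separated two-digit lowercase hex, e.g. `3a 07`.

slot:3 = 6 → 0x6 << 13 → word 0xc000
seq:1 = 0 → 0x0 << 12 → word 0xc000
bank:2 = 3 → 0x3 << 10 → word 0xcc00
type:9 = 299 → 0x12b << 1 → word 0xce56
state:1 = 1 → 0x1 << 0 → word 0xce57
word = 0xce57 → big-endian bytes:
  [0]=0xce  [1]=0x57

ce 57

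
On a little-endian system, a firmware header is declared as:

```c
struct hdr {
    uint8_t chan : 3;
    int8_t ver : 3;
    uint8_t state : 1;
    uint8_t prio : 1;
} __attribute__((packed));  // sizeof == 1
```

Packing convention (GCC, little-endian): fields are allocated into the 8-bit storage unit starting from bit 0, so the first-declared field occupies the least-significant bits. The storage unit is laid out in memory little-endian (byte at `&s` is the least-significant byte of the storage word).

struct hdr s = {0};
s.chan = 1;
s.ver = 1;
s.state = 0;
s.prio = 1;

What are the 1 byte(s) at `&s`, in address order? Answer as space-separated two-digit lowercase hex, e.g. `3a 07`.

89

[0+:3] chan=1 & 0x7 = 0x1; word=0x01
[3+:3] ver=1 & 0x7 = 0x1; word=0x09
[6+:1] state=0 & 0x1 = 0x0; word=0x09
[7+:1] prio=1 & 0x1 = 0x1; word=0x89
word = 0x89 → little-endian bytes:
  [0]=0x89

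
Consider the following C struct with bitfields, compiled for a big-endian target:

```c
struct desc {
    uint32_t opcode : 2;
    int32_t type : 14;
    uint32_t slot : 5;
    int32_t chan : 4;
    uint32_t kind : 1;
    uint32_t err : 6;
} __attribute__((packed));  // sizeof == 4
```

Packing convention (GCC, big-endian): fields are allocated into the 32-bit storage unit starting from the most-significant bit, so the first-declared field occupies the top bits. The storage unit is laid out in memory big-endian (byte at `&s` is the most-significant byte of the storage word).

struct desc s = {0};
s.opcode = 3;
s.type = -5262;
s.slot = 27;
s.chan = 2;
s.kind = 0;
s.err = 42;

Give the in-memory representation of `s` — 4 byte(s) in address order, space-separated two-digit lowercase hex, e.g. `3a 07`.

[30+:2] opcode=3 & 0x3 = 0x3; word=0xc0000000
[16+:14] type=-5262 & 0x3fff = 0x2b72; word=0xeb720000
[11+:5] slot=27 & 0x1f = 0x1b; word=0xeb72d800
[7+:4] chan=2 & 0xf = 0x2; word=0xeb72d900
[6+:1] kind=0 & 0x1 = 0x0; word=0xeb72d900
[0+:6] err=42 & 0x3f = 0x2a; word=0xeb72d92a
word = 0xeb72d92a → big-endian bytes:
  [0]=0xeb  [1]=0x72  [2]=0xd9  [3]=0x2a

eb 72 d9 2a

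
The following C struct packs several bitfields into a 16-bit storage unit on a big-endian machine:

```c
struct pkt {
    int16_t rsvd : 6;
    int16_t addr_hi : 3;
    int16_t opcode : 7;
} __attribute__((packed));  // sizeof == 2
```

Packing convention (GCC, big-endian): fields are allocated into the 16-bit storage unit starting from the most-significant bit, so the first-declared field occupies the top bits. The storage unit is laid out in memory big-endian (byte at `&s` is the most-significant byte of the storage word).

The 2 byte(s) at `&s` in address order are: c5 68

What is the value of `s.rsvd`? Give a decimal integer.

-15

[0]=0xc5 [1]=0x68 (big-endian) → word 0xc568
rsvd [10+:6] = (word>>10) & 0x3f = 49  ←
addr_hi [7+:3] = (word>>7) & 0x7 = 2
opcode [0+:7] = (word>>0) & 0x7f = 104
rsvd signed 6b, MSB=1: 49 - 64 = -15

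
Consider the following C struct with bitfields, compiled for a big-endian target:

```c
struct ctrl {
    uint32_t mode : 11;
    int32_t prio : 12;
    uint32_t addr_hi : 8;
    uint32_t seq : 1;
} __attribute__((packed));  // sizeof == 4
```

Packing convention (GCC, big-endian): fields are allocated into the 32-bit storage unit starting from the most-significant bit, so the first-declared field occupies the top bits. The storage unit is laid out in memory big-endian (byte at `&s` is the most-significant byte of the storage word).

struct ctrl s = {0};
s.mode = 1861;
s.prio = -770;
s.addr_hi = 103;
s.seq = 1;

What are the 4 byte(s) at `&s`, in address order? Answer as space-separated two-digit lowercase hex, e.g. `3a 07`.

mode:11 = 1861 → 0x745 << 21 → word 0xe8a00000
prio:12 = -770 → 0xcfe << 9 → word 0xe8b9fc00
addr_hi:8 = 103 → 0x67 << 1 → word 0xe8b9fcce
seq:1 = 1 → 0x1 << 0 → word 0xe8b9fccf
word = 0xe8b9fccf → big-endian bytes:
  [0]=0xe8  [1]=0xb9  [2]=0xfc  [3]=0xcf

e8 b9 fc cf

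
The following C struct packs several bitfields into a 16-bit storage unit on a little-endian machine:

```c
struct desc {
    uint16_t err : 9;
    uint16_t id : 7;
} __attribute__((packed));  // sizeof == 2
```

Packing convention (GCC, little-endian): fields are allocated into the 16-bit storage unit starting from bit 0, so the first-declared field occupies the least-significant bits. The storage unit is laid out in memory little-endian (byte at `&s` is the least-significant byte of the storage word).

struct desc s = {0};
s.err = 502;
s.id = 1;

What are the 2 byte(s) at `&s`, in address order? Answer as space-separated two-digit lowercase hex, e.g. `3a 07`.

err (9b) val=502 bits=0x1f6 at bit 0: 0x01f6
id (7b) val=1 bits=0x1 at bit 9: 0x03f6
word = 0x03f6 → little-endian bytes:
  [0]=0xf6  [1]=0x03

f6 03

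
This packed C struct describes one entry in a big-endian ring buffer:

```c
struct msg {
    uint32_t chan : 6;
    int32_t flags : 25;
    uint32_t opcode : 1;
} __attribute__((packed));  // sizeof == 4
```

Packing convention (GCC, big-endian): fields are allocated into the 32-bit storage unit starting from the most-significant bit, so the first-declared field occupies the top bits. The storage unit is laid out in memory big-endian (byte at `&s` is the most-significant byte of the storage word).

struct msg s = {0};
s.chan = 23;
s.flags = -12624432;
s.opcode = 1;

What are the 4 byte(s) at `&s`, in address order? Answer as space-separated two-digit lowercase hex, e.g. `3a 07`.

5e 7e bb a1

chan:6 = 23 → 0x17 << 26 → word 0x5c000000
flags:25 = -12624432 → 0x13f5dd0 << 1 → word 0x5e7ebba0
opcode:1 = 1 → 0x1 << 0 → word 0x5e7ebba1
word = 0x5e7ebba1 → big-endian bytes:
  [0]=0x5e  [1]=0x7e  [2]=0xbb  [3]=0xa1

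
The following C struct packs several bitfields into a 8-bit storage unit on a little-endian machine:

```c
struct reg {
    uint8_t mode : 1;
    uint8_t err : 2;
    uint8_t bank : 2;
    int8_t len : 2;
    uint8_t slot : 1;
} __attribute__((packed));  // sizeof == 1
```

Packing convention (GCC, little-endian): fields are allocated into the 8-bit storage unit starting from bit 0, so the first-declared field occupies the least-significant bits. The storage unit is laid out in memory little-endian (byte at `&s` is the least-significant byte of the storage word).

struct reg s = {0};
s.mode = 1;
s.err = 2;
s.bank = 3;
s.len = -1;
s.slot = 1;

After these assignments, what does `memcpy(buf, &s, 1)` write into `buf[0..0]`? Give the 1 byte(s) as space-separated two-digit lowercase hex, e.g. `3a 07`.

mode (1b) val=1 bits=0x1 at bit 0: 0x01
err (2b) val=2 bits=0x2 at bit 1: 0x05
bank (2b) val=3 bits=0x3 at bit 3: 0x1d
len (2b) val=-1 bits=0x3 at bit 5: 0x7d
slot (1b) val=1 bits=0x1 at bit 7: 0xfd
word = 0xfd → little-endian bytes:
  [0]=0xfd

fd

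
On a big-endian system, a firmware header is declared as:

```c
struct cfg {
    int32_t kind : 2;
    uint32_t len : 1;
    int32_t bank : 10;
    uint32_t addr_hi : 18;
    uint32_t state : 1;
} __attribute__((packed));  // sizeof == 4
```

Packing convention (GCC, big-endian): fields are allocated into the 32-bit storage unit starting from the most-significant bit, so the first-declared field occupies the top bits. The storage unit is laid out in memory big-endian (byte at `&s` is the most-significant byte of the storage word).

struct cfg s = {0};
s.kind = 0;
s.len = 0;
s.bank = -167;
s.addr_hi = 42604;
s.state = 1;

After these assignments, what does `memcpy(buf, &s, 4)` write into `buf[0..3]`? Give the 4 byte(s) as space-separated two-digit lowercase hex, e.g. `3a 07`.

1a c9 4c d9

kind (2b) val=0 bits=0x0 at bit 30: 0x00000000
len (1b) val=0 bits=0x0 at bit 29: 0x00000000
bank (10b) val=-167 bits=0x359 at bit 19: 0x1ac80000
addr_hi (18b) val=42604 bits=0xa66c at bit 1: 0x1ac94cd8
state (1b) val=1 bits=0x1 at bit 0: 0x1ac94cd9
word = 0x1ac94cd9 → big-endian bytes:
  [0]=0x1a  [1]=0xc9  [2]=0x4c  [3]=0xd9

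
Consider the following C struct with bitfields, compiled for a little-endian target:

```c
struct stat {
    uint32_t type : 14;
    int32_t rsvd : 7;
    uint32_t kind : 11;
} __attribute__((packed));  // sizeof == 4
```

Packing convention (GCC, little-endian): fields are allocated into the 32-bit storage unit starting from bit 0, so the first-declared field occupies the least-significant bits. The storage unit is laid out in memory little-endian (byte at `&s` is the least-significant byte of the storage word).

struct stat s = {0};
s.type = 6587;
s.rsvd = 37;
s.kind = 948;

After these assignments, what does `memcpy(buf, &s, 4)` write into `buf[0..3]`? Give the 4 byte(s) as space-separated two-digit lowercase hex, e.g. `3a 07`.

type (14b) val=6587 bits=0x19bb at bit 0: 0x000019bb
rsvd (7b) val=37 bits=0x25 at bit 14: 0x000959bb
kind (11b) val=948 bits=0x3b4 at bit 21: 0x768959bb
word = 0x768959bb → little-endian bytes:
  [0]=0xbb  [1]=0x59  [2]=0x89  [3]=0x76

bb 59 89 76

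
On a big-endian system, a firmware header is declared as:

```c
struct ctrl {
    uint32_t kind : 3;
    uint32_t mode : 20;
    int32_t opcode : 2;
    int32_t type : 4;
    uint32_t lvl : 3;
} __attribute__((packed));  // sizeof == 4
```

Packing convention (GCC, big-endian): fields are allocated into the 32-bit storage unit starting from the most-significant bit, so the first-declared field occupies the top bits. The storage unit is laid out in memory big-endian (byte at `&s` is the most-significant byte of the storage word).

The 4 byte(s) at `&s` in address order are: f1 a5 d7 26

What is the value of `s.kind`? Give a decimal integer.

[0]=0xf1 [1]=0xa5 [2]=0xd7 [3]=0x26 (big-endian) → word 0xf1a5d726
kind:3 @ bit 29 → (0xf1a5d726>>29)&0x7 = 0x7  ←
mode:20 @ bit 9 → (0xf1a5d726>>9)&0xfffff = 0x8d2eb
opcode:2 @ bit 7 → (0xf1a5d726>>7)&0x3 = 0x2
type:4 @ bit 3 → (0xf1a5d726>>3)&0xf = 0x4
lvl:3 @ bit 0 → (0xf1a5d726>>0)&0x7 = 0x6

7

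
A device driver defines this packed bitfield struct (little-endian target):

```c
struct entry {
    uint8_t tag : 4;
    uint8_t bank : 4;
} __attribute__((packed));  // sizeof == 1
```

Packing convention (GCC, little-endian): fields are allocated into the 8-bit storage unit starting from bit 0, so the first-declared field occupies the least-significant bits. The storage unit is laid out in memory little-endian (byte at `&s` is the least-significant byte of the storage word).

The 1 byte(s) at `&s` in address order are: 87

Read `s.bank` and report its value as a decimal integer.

8

[0]=0x87 (little-endian) → word 0x87
tag:4 @ bit 0 → (0x87>>0)&0xf = 0x7
bank:4 @ bit 4 → (0x87>>4)&0xf = 0x8  ←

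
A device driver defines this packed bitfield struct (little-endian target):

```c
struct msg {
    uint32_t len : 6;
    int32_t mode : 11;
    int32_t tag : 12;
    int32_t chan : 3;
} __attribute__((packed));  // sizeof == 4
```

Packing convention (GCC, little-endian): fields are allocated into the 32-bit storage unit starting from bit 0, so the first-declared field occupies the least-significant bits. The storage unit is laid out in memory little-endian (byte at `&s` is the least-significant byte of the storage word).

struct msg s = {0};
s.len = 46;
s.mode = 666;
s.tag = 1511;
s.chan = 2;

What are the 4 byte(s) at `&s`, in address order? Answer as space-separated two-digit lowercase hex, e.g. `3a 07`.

len (6b) val=46 bits=0x2e at bit 0: 0x0000002e
mode (11b) val=666 bits=0x29a at bit 6: 0x0000a6ae
tag (12b) val=1511 bits=0x5e7 at bit 17: 0x0bcea6ae
chan (3b) val=2 bits=0x2 at bit 29: 0x4bcea6ae
word = 0x4bcea6ae → little-endian bytes:
  [0]=0xae  [1]=0xa6  [2]=0xce  [3]=0x4b

ae a6 ce 4b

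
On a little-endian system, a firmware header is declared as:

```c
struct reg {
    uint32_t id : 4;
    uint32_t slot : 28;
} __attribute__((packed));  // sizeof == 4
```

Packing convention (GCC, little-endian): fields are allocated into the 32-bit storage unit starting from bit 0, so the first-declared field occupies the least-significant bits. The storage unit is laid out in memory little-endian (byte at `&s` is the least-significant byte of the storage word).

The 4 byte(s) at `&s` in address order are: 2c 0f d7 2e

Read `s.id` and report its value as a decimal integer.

[0]=0x2c [1]=0x0f [2]=0xd7 [3]=0x2e (little-endian) → word 0x2ed70f2c
id [0+:4] = (word>>0) & 0xf = 12  ←
slot [4+:28] = (word>>4) & 0xfffffff = 49115378

12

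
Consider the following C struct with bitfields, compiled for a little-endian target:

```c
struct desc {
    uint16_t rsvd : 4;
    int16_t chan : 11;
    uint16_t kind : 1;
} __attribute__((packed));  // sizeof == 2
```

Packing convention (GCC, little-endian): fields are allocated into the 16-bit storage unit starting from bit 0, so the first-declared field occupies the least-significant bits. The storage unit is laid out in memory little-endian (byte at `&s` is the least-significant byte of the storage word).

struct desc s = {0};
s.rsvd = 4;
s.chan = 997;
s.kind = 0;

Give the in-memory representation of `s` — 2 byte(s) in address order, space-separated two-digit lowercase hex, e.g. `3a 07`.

54 3e

rsvd:4 = 4 → 0x4 << 0 → word 0x0004
chan:11 = 997 → 0x3e5 << 4 → word 0x3e54
kind:1 = 0 → 0x0 << 15 → word 0x3e54
word = 0x3e54 → little-endian bytes:
  [0]=0x54  [1]=0x3e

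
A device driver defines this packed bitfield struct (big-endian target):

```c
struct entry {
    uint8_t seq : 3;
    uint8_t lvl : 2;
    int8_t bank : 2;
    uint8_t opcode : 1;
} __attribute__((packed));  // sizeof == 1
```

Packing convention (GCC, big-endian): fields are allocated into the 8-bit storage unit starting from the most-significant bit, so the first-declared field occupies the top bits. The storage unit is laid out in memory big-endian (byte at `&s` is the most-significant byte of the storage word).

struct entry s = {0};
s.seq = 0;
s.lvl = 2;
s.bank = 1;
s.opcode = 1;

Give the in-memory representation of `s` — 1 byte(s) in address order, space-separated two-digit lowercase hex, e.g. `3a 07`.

seq:3 = 0 → 0x0 << 5 → word 0x00
lvl:2 = 2 → 0x2 << 3 → word 0x10
bank:2 = 1 → 0x1 << 1 → word 0x12
opcode:1 = 1 → 0x1 << 0 → word 0x13
word = 0x13 → big-endian bytes:
  [0]=0x13

13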